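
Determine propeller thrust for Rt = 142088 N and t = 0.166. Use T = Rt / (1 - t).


Formula: T = Rt / (1 - t)
Step 1 — (1 - t) = 1 - 0.166 = 0.834
Step 2 — T = 142088 / 0.834 ≈ 170370 N (5 s.f.)

170370 N


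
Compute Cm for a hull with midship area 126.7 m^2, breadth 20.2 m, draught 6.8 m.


Formula: Cm = Am / (B * T)
Step 1 — B * T = 20.2 * 6.8 = 137.36 m^2
Step 2 — Cm = 126.7 / 137.36 ≈ 0.92239 (5 s.f.)

0.92239


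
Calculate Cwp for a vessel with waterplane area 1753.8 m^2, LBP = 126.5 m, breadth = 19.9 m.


Formula: Cwp = Aw / (L * B)
Step 1 — L * B = 126.5 * 19.9 = 2517.35 m^2
Step 2 — Cwp = 1753.8 / 2517.35 ≈ 0.69669 (5 s.f.)

0.69669


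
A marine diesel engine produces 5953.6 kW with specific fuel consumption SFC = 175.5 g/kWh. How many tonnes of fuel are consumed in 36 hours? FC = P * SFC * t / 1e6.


Formula: FC (tonnes) = P * SFC * t / 1,000,000
Step 1 — P * SFC * t = 5953.6 * 175.5 * 36 = 37614844.8 g
Step 2 — FC (tonnes) = 37614844.8 / 1,000,000 ≈ 37.615 tonnes (5 s.f.)

37.615 tonnes


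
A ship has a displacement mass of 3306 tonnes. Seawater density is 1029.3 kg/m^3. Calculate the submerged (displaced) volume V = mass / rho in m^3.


Formula: V = mass / rho
Step 1 — convert tonnes to kg: 3306 t * 1000 = 3306000 kg
Step 2 — V = 3306000 / 1029.3 ≈ 3211.9 m^3 (5 s.f.)

3211.9 m^3


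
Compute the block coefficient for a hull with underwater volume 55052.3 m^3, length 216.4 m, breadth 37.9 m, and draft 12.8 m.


Formula: Cb = V / (L * B * T)
Step 1 — L * B * T = 216.4 * 37.9 * 12.8 = 104979.968 m^3
Step 2 — Cb = 55052.3 / 104979.968 ≈ 0.52441 (5 s.f.)

0.52441


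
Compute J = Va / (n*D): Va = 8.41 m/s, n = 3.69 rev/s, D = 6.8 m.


Formula: J = Va / (n * D)
Step 1 — n * D = 3.69 * 6.8 = 25.092
Step 2 — J = 8.41 / 25.092 ≈ 0.33517 (5 s.f.)

0.33517


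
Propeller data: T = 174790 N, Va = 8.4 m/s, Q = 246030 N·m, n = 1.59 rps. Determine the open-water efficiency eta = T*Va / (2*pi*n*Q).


Formula: eta = T * Va / (2 * pi * n * Q)
Step 1 — numerator = T * Va = 174790 * 8.4 = 1468236.0
Step 2 — 2 * pi * n = 2 * pi * 1.59 = 9.990265
Step 3 — denominator = 9.990265 * 246030 = 2457904.9
Step 4 — eta = 1468236.0 / 2457904.9 ≈ 0.59735 (5 s.f.)

0.59735


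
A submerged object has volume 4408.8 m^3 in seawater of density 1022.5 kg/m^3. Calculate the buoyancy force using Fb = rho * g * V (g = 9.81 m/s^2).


Formula: Fb = rho * g * V
Substituting: Fb = 1022.5 * 9.81 * 4408.8
Intermediate: 1022.5 * 9.81 = 10030.725
Result: Fb = 10030.725 * 4408.8 ≈ 44223000 N (5 s.f.)

44223000 N


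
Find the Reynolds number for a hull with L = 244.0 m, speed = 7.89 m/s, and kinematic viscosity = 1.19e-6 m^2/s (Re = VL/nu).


Formula: Re = V * L / nu
Step 1 — V * L = 7.89 * 244.0 = 1925.16 m^2/s
Step 2 — Re = 1925.16 / 1.19e-6 = 1.62e+09

1.62e+09


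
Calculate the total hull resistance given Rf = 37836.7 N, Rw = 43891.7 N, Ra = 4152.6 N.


Formula: Rt = Rf + Rw + Ra
Substituting: Rt = 37836.7 + 43891.7 + 4152.6
Result: Rt = 85881.0 N

85881.0 N


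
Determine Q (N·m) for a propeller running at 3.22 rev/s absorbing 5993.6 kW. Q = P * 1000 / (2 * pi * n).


Formula: Q = P_W / (2 * pi * n)
Step 1 — P_W = 5993.6 kW * 1000 = 5993600.0 W
Step 2 — 2 * pi * n = 2 * pi * 3.22 = 20.231857
Step 3 — Q = 5993600.0 / 20.231857 ≈ 296250 N·m (5 s.f.)

296250 N·m


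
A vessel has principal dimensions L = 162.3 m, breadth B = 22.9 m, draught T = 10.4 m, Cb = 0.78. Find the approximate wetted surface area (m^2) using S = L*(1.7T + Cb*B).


Formula: S = 1.7*L*T + V/T with V = Cb*L*B*T, i.e. S = L * (1.7*T + Cb*B)
Step 1 — 1.7*T = 1.7 * 10.4 = 17.68 m
Step 2 — Cb*B = 0.78 * 22.9 = 17.862 m
Step 3 — 1.7*T + Cb*B = 17.68 + 17.862 = 35.542 m
Step 4 — S = 162.3 * 35.542 ≈ 5768.5 m^2 (5 s.f.)

5768.5 m^2


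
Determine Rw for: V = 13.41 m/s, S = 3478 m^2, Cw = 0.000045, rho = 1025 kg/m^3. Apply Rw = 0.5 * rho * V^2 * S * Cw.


Formula: Rw = 0.5 * rho * V^2 * S * Cw
Step 1 — V^2 = 13.41^2 = 179.8281
Step 2 — 0.5 * rho * V^2 = 0.5 * 1025 * 179.8281 = 92161.90125
Step 3 — Rw = 92161.90125 * 3478 * 0.000045 ≈ 14424 N (5 s.f.)

14424 N


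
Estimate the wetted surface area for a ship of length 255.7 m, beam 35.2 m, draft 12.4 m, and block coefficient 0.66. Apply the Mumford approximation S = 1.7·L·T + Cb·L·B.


Formula: S = 1.7*L*T + V/T with V = Cb*L*B*T, i.e. S = L * (1.7*T + Cb*B)
Step 1 — 1.7*T = 1.7 * 12.4 = 21.08 m
Step 2 — Cb*B = 0.66 * 35.2 = 23.232 m
Step 3 — 1.7*T + Cb*B = 21.08 + 23.232 = 44.312 m
Step 4 — S = 255.7 * 44.312 ≈ 11331 m^2 (5 s.f.)

11331 m^2


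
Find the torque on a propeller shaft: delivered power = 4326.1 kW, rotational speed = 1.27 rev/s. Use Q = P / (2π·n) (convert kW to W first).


Formula: Q = P_W / (2 * pi * n)
Step 1 — P_W = 4326.1 kW * 1000 = 4326100.0 W
Step 2 — 2 * pi * n = 2 * pi * 1.27 = 7.979645
Step 3 — Q = 4326100.0 / 7.979645 ≈ 542140 N·m (5 s.f.)

542140 N·m


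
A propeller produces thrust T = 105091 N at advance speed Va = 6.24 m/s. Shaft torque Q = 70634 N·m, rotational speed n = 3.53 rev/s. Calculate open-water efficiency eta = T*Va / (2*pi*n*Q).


Formula: eta = T * Va / (2 * pi * n * Q)
Step 1 — numerator = T * Va = 105091 * 6.24 = 655767.84
Step 2 — 2 * pi * n = 2 * pi * 3.53 = 22.179644
Step 3 — denominator = 22.179644 * 70634 = 1566636.97
Step 4 — eta = 655767.84 / 1566636.97 ≈ 0.41858 (5 s.f.)

0.41858


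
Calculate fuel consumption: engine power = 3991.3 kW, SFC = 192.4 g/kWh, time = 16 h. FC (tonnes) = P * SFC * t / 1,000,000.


Formula: FC (tonnes) = P * SFC * t / 1,000,000
Step 1 — P * SFC * t = 3991.3 * 192.4 * 16 = 12286817.92 g
Step 2 — FC (tonnes) = 12286817.92 / 1,000,000 ≈ 12.287 tonnes (5 s.f.)

12.287 tonnes


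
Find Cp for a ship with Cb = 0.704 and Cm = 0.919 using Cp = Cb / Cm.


Formula: Cp = Cb / Cm
Substituting: Cp = 0.704 / 0.919
Result: Cp ≈ 0.76605 (5 s.f.)

0.76605


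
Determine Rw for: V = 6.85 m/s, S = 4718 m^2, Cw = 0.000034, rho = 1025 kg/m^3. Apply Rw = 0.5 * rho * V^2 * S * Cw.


Formula: Rw = 0.5 * rho * V^2 * S * Cw
Step 1 — V^2 = 6.85^2 = 46.9225
Step 2 — 0.5 * rho * V^2 = 0.5 * 1025 * 46.9225 = 24047.78125
Step 3 — Rw = 24047.78125 * 4718 * 0.000034 ≈ 3857.6 N (5 s.f.)

3857.6 N


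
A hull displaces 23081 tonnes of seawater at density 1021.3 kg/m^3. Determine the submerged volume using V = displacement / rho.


Formula: V = mass / rho
Step 1 — convert tonnes to kg: 23081 t * 1000 = 23081000 kg
Step 2 — V = 23081000 / 1021.3 ≈ 22600 m^3 (5 s.f.)

22600 m^3


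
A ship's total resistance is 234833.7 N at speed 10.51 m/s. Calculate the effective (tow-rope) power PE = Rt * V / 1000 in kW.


Formula: PE = Rt * V / 1000 (kW)
Step 1 — PE (W) = 234833.7 * 10.51 = 2468102.187 W
Step 2 — PE (kW) = 2468102.187 / 1000 ≈ 2468.1 kW (5 s.f.)

2468.1 kW


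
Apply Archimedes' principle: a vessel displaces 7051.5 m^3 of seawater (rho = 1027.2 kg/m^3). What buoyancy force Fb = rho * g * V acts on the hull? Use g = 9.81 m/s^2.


Formula: Fb = rho * g * V
Substituting: Fb = 1027.2 * 9.81 * 7051.5
Intermediate: 1027.2 * 9.81 = 10076.832
Result: Fb = 10076.832 * 7051.5 ≈ 71057000 N (5 s.f.)

71057000 N


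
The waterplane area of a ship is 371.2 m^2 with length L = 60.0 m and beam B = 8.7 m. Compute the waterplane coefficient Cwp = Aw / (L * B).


Formula: Cwp = Aw / (L * B)
Step 1 — L * B = 60.0 * 8.7 = 522.0 m^2
Step 2 — Cwp = 371.2 / 522.0 ≈ 0.71111 (5 s.f.)

0.71111


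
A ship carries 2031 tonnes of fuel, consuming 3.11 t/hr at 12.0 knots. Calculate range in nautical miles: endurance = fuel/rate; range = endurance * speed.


Formula: endurance = fuel / rate; range = endurance * speed
Step 1 — endurance = 2031 / 3.11 = 653.0547 hours
Step 2 — range = 653.0547 * 12.0 ≈ 7836.7 nautical miles (5 s.f.)

7836.7 NM


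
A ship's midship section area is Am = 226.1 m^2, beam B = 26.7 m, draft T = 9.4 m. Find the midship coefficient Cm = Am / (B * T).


Formula: Cm = Am / (B * T)
Step 1 — B * T = 26.7 * 9.4 = 250.98 m^2
Step 2 — Cm = 226.1 / 250.98 ≈ 0.90087 (5 s.f.)

0.90087


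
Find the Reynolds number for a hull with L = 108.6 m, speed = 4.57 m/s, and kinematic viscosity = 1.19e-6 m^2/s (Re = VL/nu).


Formula: Re = V * L / nu
Step 1 — V * L = 4.57 * 108.6 = 496.302 m^2/s
Step 2 — Re = 496.302 / 1.19e-6 = 4.17e+08

4.17e+08


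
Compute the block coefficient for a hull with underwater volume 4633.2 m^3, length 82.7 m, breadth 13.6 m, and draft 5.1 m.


Formula: Cb = V / (L * B * T)
Step 1 — L * B * T = 82.7 * 13.6 * 5.1 = 5736.072 m^3
Step 2 — Cb = 4633.2 / 5736.072 ≈ 0.80773 (5 s.f.)

0.80773


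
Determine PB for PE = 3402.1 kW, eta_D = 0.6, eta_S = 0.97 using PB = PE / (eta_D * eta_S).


Formula: PB = PE / (eta_D * eta_S)
Step 1 — combined efficiency = eta_D * eta_S = 0.6 * 0.97 = 0.582
Step 2 — PB = 3402.1 / 0.582 ≈ 5845.5 kW (5 s.f.)

5845.5 kW


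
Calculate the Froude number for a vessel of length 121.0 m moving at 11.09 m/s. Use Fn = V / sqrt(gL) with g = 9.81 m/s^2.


Formula: Fn = V / sqrt(g * L)
Step 1 — g * L = 9.81 * 121.0 = 1187.01
Step 2 — sqrt(g * L) = sqrt(1187.01) = 34.453011
Step 3 — Fn = 11.09 / 34.453011 ≈ 0.32189 (5 s.f.)

0.32189


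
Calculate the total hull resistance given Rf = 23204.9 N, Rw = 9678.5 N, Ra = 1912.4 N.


Formula: Rt = Rf + Rw + Ra
Substituting: Rt = 23204.9 + 9678.5 + 1912.4
Result: Rt = 34795.8 N

34795.8 N


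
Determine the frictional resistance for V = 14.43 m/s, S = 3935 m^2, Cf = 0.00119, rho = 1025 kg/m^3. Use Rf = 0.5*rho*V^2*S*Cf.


Formula: Rf = 0.5 * rho * V^2 * S * Cf
Step 1 — V^2 = 14.43^2 = 208.2249
Step 2 — 0.5 * rho * V^2 = 0.5 * 1025 * 208.2249 = 106715.26125
Step 3 — Rf = 106715.26125 * 3935 * 0.00119 ≈ 499710 N (5 s.f.)

499710 N


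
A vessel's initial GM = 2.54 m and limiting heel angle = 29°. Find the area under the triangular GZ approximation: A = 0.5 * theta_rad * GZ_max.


Formula: GZ_max = GM * sin(theta); Area = 0.5 * theta_rad * GZ_max
Step 1 — GZ_max = 2.54 * sin(29°) = 2.54 * 0.48481 = 1.231417 m
Step 2 — theta_rad = 29 * pi/180 = 0.506145 rad
Step 3 — Area = 0.5 * 0.506145 * 1.231417 ≈ 0.31164 m·rad (5 s.f.)

0.31164 m·rad


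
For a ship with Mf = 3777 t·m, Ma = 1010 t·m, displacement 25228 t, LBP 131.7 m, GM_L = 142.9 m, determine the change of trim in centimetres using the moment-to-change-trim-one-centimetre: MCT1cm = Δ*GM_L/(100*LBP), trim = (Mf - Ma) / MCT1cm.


Formula: net trimming moment = Mf - Ma; MCT1cm = Δ*GM_L/(100*LBP); trim = net moment / MCT1cm
Step 1 — net trimming moment = 3777 - 1010 = 2767 t·m
Step 2 — MCT1cm = 25228 * 142.9 / (100 * 131.7) = 273.7343 t·m/cm
Step 3 — trim = 2767 / 273.7343 ≈ 10.108 cm (5 s.f.)

10.108 cm


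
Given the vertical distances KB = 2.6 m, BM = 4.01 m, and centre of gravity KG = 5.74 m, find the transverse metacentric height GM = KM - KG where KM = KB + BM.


Formula: GM = KB + BM - KG
Step 1 — KM = KB + BM = 2.6 + 4.01 = 6.61 m
Step 2 — GM = KM - KG = 6.61 - 5.74 = 0.87 m

0.87 m


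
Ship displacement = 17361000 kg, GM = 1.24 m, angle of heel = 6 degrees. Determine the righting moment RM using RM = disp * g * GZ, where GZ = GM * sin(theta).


Formula: GZ = GM * sin(theta); RM = disp * g * GZ
Step 1 — GZ = 1.24 * sin(6°) = 1.24 * 0.104528 = 0.129615 m
Step 2 — RM = 17361000 * 9.81 * 0.129615 ≈ 22075000 N·m (5 s.f.)

22075000 N·m


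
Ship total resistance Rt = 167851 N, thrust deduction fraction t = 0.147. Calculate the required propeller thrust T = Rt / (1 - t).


Formula: T = Rt / (1 - t)
Step 1 — (1 - t) = 1 - 0.147 = 0.853
Step 2 — T = 167851 / 0.853 ≈ 196780 N (5 s.f.)

196780 N


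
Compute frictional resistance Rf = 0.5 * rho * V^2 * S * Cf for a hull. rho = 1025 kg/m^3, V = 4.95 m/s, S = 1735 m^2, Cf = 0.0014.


Formula: Rf = 0.5 * rho * V^2 * S * Cf
Step 1 — V^2 = 4.95^2 = 24.5025
Step 2 — 0.5 * rho * V^2 = 0.5 * 1025 * 24.5025 = 12557.53125
Step 3 — Rf = 12557.53125 * 1735 * 0.0014 ≈ 30502 N (5 s.f.)

30502 N


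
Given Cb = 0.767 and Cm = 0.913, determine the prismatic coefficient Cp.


Formula: Cp = Cb / Cm
Substituting: Cp = 0.767 / 0.913
Result: Cp ≈ 0.84009 (5 s.f.)

0.84009


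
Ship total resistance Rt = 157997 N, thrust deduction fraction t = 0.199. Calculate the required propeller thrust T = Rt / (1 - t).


Formula: T = Rt / (1 - t)
Step 1 — (1 - t) = 1 - 0.199 = 0.801
Step 2 — T = 157997 / 0.801 ≈ 197250 N (5 s.f.)

197250 N


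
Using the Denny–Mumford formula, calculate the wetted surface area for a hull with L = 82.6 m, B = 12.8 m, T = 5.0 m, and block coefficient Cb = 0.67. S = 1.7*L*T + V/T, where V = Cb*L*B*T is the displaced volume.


Formula: S = 1.7*L*T + V/T with V = Cb*L*B*T, i.e. S = L * (1.7*T + Cb*B)
Step 1 — 1.7*T = 1.7 * 5.0 = 8.5 m
Step 2 — Cb*B = 0.67 * 12.8 = 8.576 m
Step 3 — 1.7*T + Cb*B = 8.5 + 8.576 = 17.076 m
Step 4 — S = 82.6 * 17.076 ≈ 1410.5 m^2 (5 s.f.)

1410.5 m^2


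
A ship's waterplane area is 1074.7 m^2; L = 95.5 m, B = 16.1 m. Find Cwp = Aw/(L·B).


Formula: Cwp = Aw / (L * B)
Step 1 — L * B = 95.5 * 16.1 = 1537.55 m^2
Step 2 — Cwp = 1074.7 / 1537.55 ≈ 0.69897 (5 s.f.)

0.69897


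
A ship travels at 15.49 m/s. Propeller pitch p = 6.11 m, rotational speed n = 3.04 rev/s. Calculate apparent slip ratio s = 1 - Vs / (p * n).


Formula: s = 1 - Vs / (p * n)
Step 1 — p * n = 6.11 * 3.04 = 18.5744
Step 2 — Vs / (p*n) = 15.49 / 18.5744 = 0.833943 (6 d.p.)
Step 3 — s = 1 - 0.833943 = 0.166057

0.166057


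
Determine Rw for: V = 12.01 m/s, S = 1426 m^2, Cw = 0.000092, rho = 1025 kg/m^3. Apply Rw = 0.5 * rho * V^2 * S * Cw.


Formula: Rw = 0.5 * rho * V^2 * S * Cw
Step 1 — V^2 = 12.01^2 = 144.2401
Step 2 — 0.5 * rho * V^2 = 0.5 * 1025 * 144.2401 = 73923.05125
Step 3 — Rw = 73923.05125 * 1426 * 0.000092 ≈ 9698.1 N (5 s.f.)

9698.1 N


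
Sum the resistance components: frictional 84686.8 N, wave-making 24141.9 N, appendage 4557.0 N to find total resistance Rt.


Formula: Rt = Rf + Rw + Ra
Substituting: Rt = 84686.8 + 24141.9 + 4557.0
Result: Rt = 113385.7 N

113385.7 N


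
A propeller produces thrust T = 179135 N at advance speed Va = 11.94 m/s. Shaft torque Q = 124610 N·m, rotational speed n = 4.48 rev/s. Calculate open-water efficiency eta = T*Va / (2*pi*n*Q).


Formula: eta = T * Va / (2 * pi * n * Q)
Step 1 — numerator = T * Va = 179135 * 11.94 = 2138871.9
Step 2 — 2 * pi * n = 2 * pi * 4.48 = 28.14867
Step 3 — denominator = 28.14867 * 124610 = 3507605.77
Step 4 — eta = 2138871.9 / 3507605.77 ≈ 0.60978 (5 s.f.)

0.60978


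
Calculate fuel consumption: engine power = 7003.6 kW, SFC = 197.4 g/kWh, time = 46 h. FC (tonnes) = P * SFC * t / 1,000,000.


Formula: FC (tonnes) = P * SFC * t / 1,000,000
Step 1 — P * SFC * t = 7003.6 * 197.4 * 46 = 63595489.44 g
Step 2 — FC (tonnes) = 63595489.44 / 1,000,000 ≈ 63.595 tonnes (5 s.f.)

63.595 tonnes


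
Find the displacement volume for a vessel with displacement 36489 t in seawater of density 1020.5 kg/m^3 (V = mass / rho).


Formula: V = mass / rho
Step 1 — convert tonnes to kg: 36489 t * 1000 = 36489000 kg
Step 2 — V = 36489000 / 1020.5 ≈ 35756 m^3 (5 s.f.)

35756 m^3


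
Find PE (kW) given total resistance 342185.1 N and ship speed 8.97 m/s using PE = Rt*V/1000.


Formula: PE = Rt * V / 1000 (kW)
Step 1 — PE (W) = 342185.1 * 8.97 = 3069400.347 W
Step 2 — PE (kW) = 3069400.347 / 1000 ≈ 3069.4 kW (5 s.f.)

3069.4 kW


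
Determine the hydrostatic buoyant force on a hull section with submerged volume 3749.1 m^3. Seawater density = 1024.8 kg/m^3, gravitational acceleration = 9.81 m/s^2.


Formula: Fb = rho * g * V
Substituting: Fb = 1024.8 * 9.81 * 3749.1
Intermediate: 1024.8 * 9.81 = 10053.288
Result: Fb = 10053.288 * 3749.1 ≈ 37691000 N (5 s.f.)

37691000 N


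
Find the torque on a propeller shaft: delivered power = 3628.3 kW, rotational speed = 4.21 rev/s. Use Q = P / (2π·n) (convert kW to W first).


Formula: Q = P_W / (2 * pi * n)
Step 1 — P_W = 3628.3 kW * 1000 = 3628300.0 W
Step 2 — 2 * pi * n = 2 * pi * 4.21 = 26.45221
Step 3 — Q = 3628300.0 / 26.45221 ≈ 137160 N·m (5 s.f.)

137160 N·m


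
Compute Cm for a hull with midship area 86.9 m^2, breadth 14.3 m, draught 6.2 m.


Formula: Cm = Am / (B * T)
Step 1 — B * T = 14.3 * 6.2 = 88.66 m^2
Step 2 — Cm = 86.9 / 88.66 ≈ 0.98015 (5 s.f.)

0.98015


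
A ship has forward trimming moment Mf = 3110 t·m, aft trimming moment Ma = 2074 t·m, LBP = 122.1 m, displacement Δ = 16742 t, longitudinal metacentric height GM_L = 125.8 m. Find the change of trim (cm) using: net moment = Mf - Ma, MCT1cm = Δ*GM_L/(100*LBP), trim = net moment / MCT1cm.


Formula: net trimming moment = Mf - Ma; MCT1cm = Δ*GM_L/(100*LBP); trim = net moment / MCT1cm
Step 1 — net trimming moment = 3110 - 2074 = 1036 t·m
Step 2 — MCT1cm = 16742 * 125.8 / (100 * 122.1) = 172.4933 t·m/cm
Step 3 — trim = 1036 / 172.4933 ≈ 6.0060 cm (5 s.f.)

6.0060 cm


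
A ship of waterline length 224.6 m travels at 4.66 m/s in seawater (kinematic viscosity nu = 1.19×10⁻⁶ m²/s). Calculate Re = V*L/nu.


Formula: Re = V * L / nu
Step 1 — V * L = 4.66 * 224.6 = 1046.636 m^2/s
Step 2 — Re = 1046.636 / 1.19e-6 = 8.80e+08

8.80e+08


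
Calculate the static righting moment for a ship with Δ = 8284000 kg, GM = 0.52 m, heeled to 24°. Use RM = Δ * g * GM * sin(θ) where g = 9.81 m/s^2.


Formula: GZ = GM * sin(theta); RM = disp * g * GZ
Step 1 — GZ = 0.52 * sin(24°) = 0.52 * 0.406737 = 0.211503 m
Step 2 — RM = 8284000 * 9.81 * 0.211503 ≈ 17188000 N·m (5 s.f.)

17188000 N·m


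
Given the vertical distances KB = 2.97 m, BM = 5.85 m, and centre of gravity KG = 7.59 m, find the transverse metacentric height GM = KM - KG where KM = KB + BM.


Formula: GM = KB + BM - KG
Step 1 — KM = KB + BM = 2.97 + 5.85 = 8.82 m
Step 2 — GM = KM - KG = 8.82 - 7.59 = 1.23 m

1.23 m


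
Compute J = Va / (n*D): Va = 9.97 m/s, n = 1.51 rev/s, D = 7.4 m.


Formula: J = Va / (n * D)
Step 1 — n * D = 1.51 * 7.4 = 11.174
Step 2 — J = 9.97 / 11.174 ≈ 0.89225 (5 s.f.)

0.89225


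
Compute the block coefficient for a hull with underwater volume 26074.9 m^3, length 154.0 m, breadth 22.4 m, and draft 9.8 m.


Formula: Cb = V / (L * B * T)
Step 1 — L * B * T = 154.0 * 22.4 * 9.8 = 33806.08 m^3
Step 2 — Cb = 26074.9 / 33806.08 ≈ 0.77131 (5 s.f.)

0.77131


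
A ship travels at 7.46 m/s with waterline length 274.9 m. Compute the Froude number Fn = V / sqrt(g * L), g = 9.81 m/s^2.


Formula: Fn = V / sqrt(g * L)
Step 1 — g * L = 9.81 * 274.9 = 2696.769
Step 2 — sqrt(g * L) = sqrt(2696.769) = 51.930425
Step 3 — Fn = 7.46 / 51.930425 ≈ 0.14365 (5 s.f.)

0.14365


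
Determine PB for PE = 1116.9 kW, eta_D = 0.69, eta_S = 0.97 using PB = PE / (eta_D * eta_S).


Formula: PB = PE / (eta_D * eta_S)
Step 1 — combined efficiency = eta_D * eta_S = 0.69 * 0.97 = 0.6693
Step 2 — PB = 1116.9 / 0.6693 ≈ 1668.8 kW (5 s.f.)

1668.8 kW


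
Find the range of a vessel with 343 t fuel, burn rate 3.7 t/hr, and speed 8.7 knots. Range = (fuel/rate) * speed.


Formula: endurance = fuel / rate; range = endurance * speed
Step 1 — endurance = 343 / 3.7 = 92.7027 hours
Step 2 — range = 92.7027 * 8.7 ≈ 806.51 nautical miles (5 s.f.)

806.51 NM


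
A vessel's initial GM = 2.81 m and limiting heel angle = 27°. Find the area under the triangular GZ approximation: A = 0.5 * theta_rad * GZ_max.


Formula: GZ_max = GM * sin(theta); Area = 0.5 * theta_rad * GZ_max
Step 1 — GZ_max = 2.81 * sin(27°) = 2.81 * 0.45399 = 1.275712 m
Step 2 — theta_rad = 27 * pi/180 = 0.471239 rad
Step 3 — Area = 0.5 * 0.471239 * 1.275712 ≈ 0.30058 m·rad (5 s.f.)

0.30058 m·rad


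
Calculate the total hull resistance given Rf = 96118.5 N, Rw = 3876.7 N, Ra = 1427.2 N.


Formula: Rt = Rf + Rw + Ra
Substituting: Rt = 96118.5 + 3876.7 + 1427.2
Result: Rt = 101422.4 N

101422.4 N


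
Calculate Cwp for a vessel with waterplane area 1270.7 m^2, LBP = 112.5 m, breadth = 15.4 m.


Formula: Cwp = Aw / (L * B)
Step 1 — L * B = 112.5 * 15.4 = 1732.5 m^2
Step 2 — Cwp = 1270.7 / 1732.5 ≈ 0.73345 (5 s.f.)

0.73345


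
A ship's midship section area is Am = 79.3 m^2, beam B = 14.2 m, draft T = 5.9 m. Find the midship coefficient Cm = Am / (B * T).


Formula: Cm = Am / (B * T)
Step 1 — B * T = 14.2 * 5.9 = 83.78 m^2
Step 2 — Cm = 79.3 / 83.78 ≈ 0.94653 (5 s.f.)

0.94653


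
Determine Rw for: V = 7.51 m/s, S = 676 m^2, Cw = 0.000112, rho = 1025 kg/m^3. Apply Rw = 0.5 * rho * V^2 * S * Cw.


Formula: Rw = 0.5 * rho * V^2 * S * Cw
Step 1 — V^2 = 7.51^2 = 56.4001
Step 2 — 0.5 * rho * V^2 = 0.5 * 1025 * 56.4001 = 28905.05125
Step 3 — Rw = 28905.05125 * 676 * 0.000112 ≈ 2188.5 N (5 s.f.)

2188.5 N


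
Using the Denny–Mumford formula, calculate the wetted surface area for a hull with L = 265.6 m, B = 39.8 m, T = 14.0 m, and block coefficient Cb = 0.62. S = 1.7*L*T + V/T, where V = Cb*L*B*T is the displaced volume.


Formula: S = 1.7*L*T + V/T with V = Cb*L*B*T, i.e. S = L * (1.7*T + Cb*B)
Step 1 — 1.7*T = 1.7 * 14.0 = 23.8 m
Step 2 — Cb*B = 0.62 * 39.8 = 24.676 m
Step 3 — 1.7*T + Cb*B = 23.8 + 24.676 = 48.476 m
Step 4 — S = 265.6 * 48.476 ≈ 12875 m^2 (5 s.f.)

12875 m^2


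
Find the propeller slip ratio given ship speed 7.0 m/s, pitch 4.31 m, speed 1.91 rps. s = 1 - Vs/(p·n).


Formula: s = 1 - Vs / (p * n)
Step 1 — p * n = 4.31 * 1.91 = 8.2321
Step 2 — Vs / (p*n) = 7.0 / 8.2321 = 0.85033 (6 d.p.)
Step 3 — s = 1 - 0.85033 = 0.14967

0.14967


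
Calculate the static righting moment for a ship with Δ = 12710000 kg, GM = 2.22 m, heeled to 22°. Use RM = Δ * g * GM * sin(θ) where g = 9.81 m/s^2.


Formula: GZ = GM * sin(theta); RM = disp * g * GZ
Step 1 — GZ = 2.22 * sin(22°) = 2.22 * 0.374607 = 0.831628 m
Step 2 — RM = 12710000 * 9.81 * 0.831628 ≈ 103690000 N·m (5 s.f.)

103690000 N·m


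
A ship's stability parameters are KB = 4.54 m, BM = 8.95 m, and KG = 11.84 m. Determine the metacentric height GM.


Formula: GM = KB + BM - KG
Step 1 — KM = KB + BM = 4.54 + 8.95 = 13.49 m
Step 2 — GM = KM - KG = 13.49 - 11.84 = 1.65 m

1.65 m


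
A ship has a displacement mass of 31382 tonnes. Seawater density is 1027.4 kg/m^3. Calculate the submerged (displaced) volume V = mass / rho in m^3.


Formula: V = mass / rho
Step 1 — convert tonnes to kg: 31382 t * 1000 = 31382000 kg
Step 2 — V = 31382000 / 1027.4 ≈ 30545 m^3 (5 s.f.)

30545 m^3


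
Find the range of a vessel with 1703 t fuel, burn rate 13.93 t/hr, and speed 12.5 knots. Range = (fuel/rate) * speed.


Formula: endurance = fuel / rate; range = endurance * speed
Step 1 — endurance = 1703 / 13.93 = 122.2541 hours
Step 2 — range = 122.2541 * 12.5 ≈ 1528.2 nautical miles (5 s.f.)

1528.2 NM


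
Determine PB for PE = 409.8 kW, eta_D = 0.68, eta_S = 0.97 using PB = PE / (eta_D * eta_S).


Formula: PB = PE / (eta_D * eta_S)
Step 1 — combined efficiency = eta_D * eta_S = 0.68 * 0.97 = 0.6596
Step 2 — PB = 409.8 / 0.6596 ≈ 621.29 kW (5 s.f.)

621.29 kW


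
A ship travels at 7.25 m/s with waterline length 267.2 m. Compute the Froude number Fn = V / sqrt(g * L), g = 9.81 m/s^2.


Formula: Fn = V / sqrt(g * L)
Step 1 — g * L = 9.81 * 267.2 = 2621.232
Step 2 — sqrt(g * L) = sqrt(2621.232) = 51.197969
Step 3 — Fn = 7.25 / 51.197969 ≈ 0.14161 (5 s.f.)

0.14161


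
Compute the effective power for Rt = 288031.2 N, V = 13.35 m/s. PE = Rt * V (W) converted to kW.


Formula: PE = Rt * V / 1000 (kW)
Step 1 — PE (W) = 288031.2 * 13.35 = 3845216.52 W
Step 2 — PE (kW) = 3845216.52 / 1000 ≈ 3845.2 kW (5 s.f.)

3845.2 kW


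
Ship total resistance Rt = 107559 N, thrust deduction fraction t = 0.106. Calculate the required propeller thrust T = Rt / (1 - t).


Formula: T = Rt / (1 - t)
Step 1 — (1 - t) = 1 - 0.106 = 0.894
Step 2 — T = 107559 / 0.894 ≈ 120310 N (5 s.f.)

120310 N


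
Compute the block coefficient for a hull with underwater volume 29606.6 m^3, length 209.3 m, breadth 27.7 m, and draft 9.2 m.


Formula: Cb = V / (L * B * T)
Step 1 — L * B * T = 209.3 * 27.7 * 9.2 = 53338.012 m^3
Step 2 — Cb = 29606.6 / 53338.012 ≈ 0.55508 (5 s.f.)

0.55508


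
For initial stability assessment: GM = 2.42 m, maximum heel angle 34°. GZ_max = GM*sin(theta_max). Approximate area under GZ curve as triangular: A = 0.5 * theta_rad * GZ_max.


Formula: GZ_max = GM * sin(theta); Area = 0.5 * theta_rad * GZ_max
Step 1 — GZ_max = 2.42 * sin(34°) = 2.42 * 0.559193 = 1.353247 m
Step 2 — theta_rad = 34 * pi/180 = 0.593412 rad
Step 3 — Area = 0.5 * 0.593412 * 1.353247 ≈ 0.40152 m·rad (5 s.f.)

0.40152 m·rad


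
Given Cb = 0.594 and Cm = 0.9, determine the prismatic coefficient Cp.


Formula: Cp = Cb / Cm
Substituting: Cp = 0.594 / 0.9
Result: Cp ≈ 0.66000 (5 s.f.)

0.66000


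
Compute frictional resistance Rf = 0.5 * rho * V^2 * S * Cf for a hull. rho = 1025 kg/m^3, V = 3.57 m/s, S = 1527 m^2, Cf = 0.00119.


Formula: Rf = 0.5 * rho * V^2 * S * Cf
Step 1 — V^2 = 3.57^2 = 12.7449
Step 2 — 0.5 * rho * V^2 = 0.5 * 1025 * 12.7449 = 6531.76125
Step 3 — Rf = 6531.76125 * 1527 * 0.00119 ≈ 11869 N (5 s.f.)

11869 N


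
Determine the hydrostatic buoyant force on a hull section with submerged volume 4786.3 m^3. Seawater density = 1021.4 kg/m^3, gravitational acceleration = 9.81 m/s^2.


Formula: Fb = rho * g * V
Substituting: Fb = 1021.4 * 9.81 * 4786.3
Intermediate: 1021.4 * 9.81 = 10019.934
Result: Fb = 10019.934 * 4786.3 ≈ 47958000 N (5 s.f.)

47958000 N


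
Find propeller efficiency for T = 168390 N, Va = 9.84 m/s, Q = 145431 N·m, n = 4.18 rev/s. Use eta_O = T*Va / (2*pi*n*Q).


Formula: eta = T * Va / (2 * pi * n * Q)
Step 1 — numerator = T * Va = 168390 * 9.84 = 1656957.6
Step 2 — 2 * pi * n = 2 * pi * 4.18 = 26.263715
Step 3 — denominator = 26.263715 * 145431 = 3819558.34
Step 4 — eta = 1656957.6 / 3819558.34 ≈ 0.43381 (5 s.f.)

0.43381


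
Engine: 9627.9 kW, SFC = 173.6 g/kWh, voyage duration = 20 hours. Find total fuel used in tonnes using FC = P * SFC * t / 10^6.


Formula: FC (tonnes) = P * SFC * t / 1,000,000
Step 1 — P * SFC * t = 9627.9 * 173.6 * 20 = 33428068.8 g
Step 2 — FC (tonnes) = 33428068.8 / 1,000,000 ≈ 33.428 tonnes (5 s.f.)

33.428 tonnes


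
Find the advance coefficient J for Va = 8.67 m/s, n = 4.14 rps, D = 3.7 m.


Formula: J = Va / (n * D)
Step 1 — n * D = 4.14 * 3.7 = 15.318
Step 2 — J = 8.67 / 15.318 ≈ 0.56600 (5 s.f.)

0.56600


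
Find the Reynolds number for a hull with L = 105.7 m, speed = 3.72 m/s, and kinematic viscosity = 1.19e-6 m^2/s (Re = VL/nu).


Formula: Re = V * L / nu
Step 1 — V * L = 3.72 * 105.7 = 393.204 m^2/s
Step 2 — Re = 393.204 / 1.19e-6 = 3.30e+08

3.30e+08


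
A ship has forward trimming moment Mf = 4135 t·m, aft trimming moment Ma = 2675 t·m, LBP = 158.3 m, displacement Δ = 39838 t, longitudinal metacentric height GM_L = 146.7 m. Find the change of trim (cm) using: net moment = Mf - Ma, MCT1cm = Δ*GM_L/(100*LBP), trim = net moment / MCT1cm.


Formula: net trimming moment = Mf - Ma; MCT1cm = Δ*GM_L/(100*LBP); trim = net moment / MCT1cm
Step 1 — net trimming moment = 4135 - 2675 = 1460 t·m
Step 2 — MCT1cm = 39838 * 146.7 / (100 * 158.3) = 369.1873 t·m/cm
Step 3 — trim = 1460 / 369.1873 ≈ 3.9546 cm (5 s.f.)

3.9546 cm


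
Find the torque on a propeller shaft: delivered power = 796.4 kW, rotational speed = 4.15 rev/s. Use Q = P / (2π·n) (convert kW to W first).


Formula: Q = P_W / (2 * pi * n)
Step 1 — P_W = 796.4 kW * 1000 = 796400.0 W
Step 2 — 2 * pi * n = 2 * pi * 4.15 = 26.075219
Step 3 — Q = 796400.0 / 26.075219 ≈ 30542 N·m (5 s.f.)

30542 N·m


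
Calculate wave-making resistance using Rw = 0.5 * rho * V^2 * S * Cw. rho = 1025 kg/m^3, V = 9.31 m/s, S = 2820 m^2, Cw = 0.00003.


Formula: Rw = 0.5 * rho * V^2 * S * Cw
Step 1 — V^2 = 9.31^2 = 86.6761
Step 2 — 0.5 * rho * V^2 = 0.5 * 1025 * 86.6761 = 44421.50125
Step 3 — Rw = 44421.50125 * 2820 * 0.00003 ≈ 3758.1 N (5 s.f.)

3758.1 N


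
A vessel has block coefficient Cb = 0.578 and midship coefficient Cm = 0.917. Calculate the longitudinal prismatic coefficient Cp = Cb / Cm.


Formula: Cp = Cb / Cm
Substituting: Cp = 0.578 / 0.917
Result: Cp ≈ 0.63032 (5 s.f.)

0.63032


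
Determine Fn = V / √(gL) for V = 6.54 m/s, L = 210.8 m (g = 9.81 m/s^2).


Formula: Fn = V / sqrt(g * L)
Step 1 — g * L = 9.81 * 210.8 = 2067.948
Step 2 — sqrt(g * L) = sqrt(2067.948) = 45.474696
Step 3 — Fn = 6.54 / 45.474696 ≈ 0.14382 (5 s.f.)

0.14382


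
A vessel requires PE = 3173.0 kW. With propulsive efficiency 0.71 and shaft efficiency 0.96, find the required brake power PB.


Formula: PB = PE / (eta_D * eta_S)
Step 1 — combined efficiency = eta_D * eta_S = 0.71 * 0.96 = 0.6816
Step 2 — PB = 3173.0 / 0.6816 ≈ 4655.2 kW (5 s.f.)

4655.2 kW


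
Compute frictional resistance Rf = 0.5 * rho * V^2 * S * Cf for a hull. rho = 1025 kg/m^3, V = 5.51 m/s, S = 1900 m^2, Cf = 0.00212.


Formula: Rf = 0.5 * rho * V^2 * S * Cf
Step 1 — V^2 = 5.51^2 = 30.3601
Step 2 — 0.5 * rho * V^2 = 0.5 * 1025 * 30.3601 = 15559.55125
Step 3 — Rf = 15559.55125 * 1900 * 0.00212 ≈ 62674 N (5 s.f.)

62674 N


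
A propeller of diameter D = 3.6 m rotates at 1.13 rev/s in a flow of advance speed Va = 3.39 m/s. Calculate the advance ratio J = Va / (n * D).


Formula: J = Va / (n * D)
Step 1 — n * D = 1.13 * 3.6 = 4.068
Step 2 — J = 3.39 / 4.068 ≈ 0.83333 (5 s.f.)

0.83333


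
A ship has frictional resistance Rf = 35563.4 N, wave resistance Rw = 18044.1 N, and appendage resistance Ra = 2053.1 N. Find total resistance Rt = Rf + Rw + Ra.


Formula: Rt = Rf + Rw + Ra
Substituting: Rt = 35563.4 + 18044.1 + 2053.1
Result: Rt = 55660.6 N

55660.6 N


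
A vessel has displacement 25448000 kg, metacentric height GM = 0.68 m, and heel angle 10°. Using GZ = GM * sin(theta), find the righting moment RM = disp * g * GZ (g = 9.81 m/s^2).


Formula: GZ = GM * sin(theta); RM = disp * g * GZ
Step 1 — GZ = 0.68 * sin(10°) = 0.68 * 0.173648 = 0.118081 m
Step 2 — RM = 25448000 * 9.81 * 0.118081 ≈ 29478000 N·m (5 s.f.)

29478000 N·m


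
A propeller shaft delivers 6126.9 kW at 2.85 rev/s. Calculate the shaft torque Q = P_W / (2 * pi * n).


Formula: Q = P_W / (2 * pi * n)
Step 1 — P_W = 6126.9 kW * 1000 = 6126900.0 W
Step 2 — 2 * pi * n = 2 * pi * 2.85 = 17.907078
Step 3 — Q = 6126900.0 / 17.907078 ≈ 342150 N·m (5 s.f.)

342150 N·m


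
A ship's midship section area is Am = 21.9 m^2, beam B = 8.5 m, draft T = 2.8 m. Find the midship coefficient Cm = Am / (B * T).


Formula: Cm = Am / (B * T)
Step 1 — B * T = 8.5 * 2.8 = 23.8 m^2
Step 2 — Cm = 21.9 / 23.8 ≈ 0.92017 (5 s.f.)

0.92017


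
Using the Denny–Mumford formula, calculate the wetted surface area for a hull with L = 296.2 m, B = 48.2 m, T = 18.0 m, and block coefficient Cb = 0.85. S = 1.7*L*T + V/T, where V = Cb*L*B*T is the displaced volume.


Formula: S = 1.7*L*T + V/T with V = Cb*L*B*T, i.e. S = L * (1.7*T + Cb*B)
Step 1 — 1.7*T = 1.7 * 18.0 = 30.6 m
Step 2 — Cb*B = 0.85 * 48.2 = 40.97 m
Step 3 — 1.7*T + Cb*B = 30.6 + 40.97 = 71.57 m
Step 4 — S = 296.2 * 71.57 ≈ 21199 m^2 (5 s.f.)

21199 m^2


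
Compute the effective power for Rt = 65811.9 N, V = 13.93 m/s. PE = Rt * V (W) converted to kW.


Formula: PE = Rt * V / 1000 (kW)
Step 1 — PE (W) = 65811.9 * 13.93 = 916759.767 W
Step 2 — PE (kW) = 916759.767 / 1000 ≈ 916.76 kW (5 s.f.)

916.76 kW


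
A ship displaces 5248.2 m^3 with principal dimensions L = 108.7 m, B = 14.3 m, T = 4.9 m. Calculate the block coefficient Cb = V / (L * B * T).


Formula: Cb = V / (L * B * T)
Step 1 — L * B * T = 108.7 * 14.3 * 4.9 = 7616.609 m^3
Step 2 — Cb = 5248.2 / 7616.609 ≈ 0.68905 (5 s.f.)

0.68905


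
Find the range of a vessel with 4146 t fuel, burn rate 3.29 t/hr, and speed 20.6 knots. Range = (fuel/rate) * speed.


Formula: endurance = fuel / rate; range = endurance * speed
Step 1 — endurance = 4146 / 3.29 = 1260.1824 hours
Step 2 — range = 1260.1824 * 20.6 ≈ 25960 nautical miles (5 s.f.)

25960 NM


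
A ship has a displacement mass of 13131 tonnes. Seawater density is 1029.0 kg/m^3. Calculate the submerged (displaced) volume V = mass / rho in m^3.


Formula: V = mass / rho
Step 1 — convert tonnes to kg: 13131 t * 1000 = 13131000 kg
Step 2 — V = 13131000 / 1029.0 ≈ 12761 m^3 (5 s.f.)

12761 m^3


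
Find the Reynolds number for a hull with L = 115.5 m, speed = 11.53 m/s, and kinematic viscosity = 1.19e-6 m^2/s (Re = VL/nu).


Formula: Re = V * L / nu
Step 1 — V * L = 11.53 * 115.5 = 1331.715 m^2/s
Step 2 — Re = 1331.715 / 1.19e-6 = 1.12e+09

1.12e+09


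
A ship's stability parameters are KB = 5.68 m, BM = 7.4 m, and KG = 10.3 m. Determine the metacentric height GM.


Formula: GM = KB + BM - KG
Step 1 — KM = KB + BM = 5.68 + 7.4 = 13.08 m
Step 2 — GM = KM - KG = 13.08 - 10.3 = 2.78 m

2.78 m


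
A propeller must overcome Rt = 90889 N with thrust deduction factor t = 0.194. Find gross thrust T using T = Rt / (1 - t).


Formula: T = Rt / (1 - t)
Step 1 — (1 - t) = 1 - 0.194 = 0.806
Step 2 — T = 90889 / 0.806 ≈ 112770 N (5 s.f.)

112770 N


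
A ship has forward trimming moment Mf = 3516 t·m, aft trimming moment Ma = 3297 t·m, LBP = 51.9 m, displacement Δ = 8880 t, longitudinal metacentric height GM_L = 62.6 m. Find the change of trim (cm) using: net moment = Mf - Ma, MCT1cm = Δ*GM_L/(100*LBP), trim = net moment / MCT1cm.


Formula: net trimming moment = Mf - Ma; MCT1cm = Δ*GM_L/(100*LBP); trim = net moment / MCT1cm
Step 1 — net trimming moment = 3516 - 3297 = 219 t·m
Step 2 — MCT1cm = 8880 * 62.6 / (100 * 51.9) = 107.1075 t·m/cm
Step 3 — trim = 219 / 107.1075 ≈ 2.0447 cm (5 s.f.)

2.0447 cm


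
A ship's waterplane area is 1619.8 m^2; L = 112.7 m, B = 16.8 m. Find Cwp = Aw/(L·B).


Formula: Cwp = Aw / (L * B)
Step 1 — L * B = 112.7 * 16.8 = 1893.36 m^2
Step 2 — Cwp = 1619.8 / 1893.36 ≈ 0.85552 (5 s.f.)

0.85552


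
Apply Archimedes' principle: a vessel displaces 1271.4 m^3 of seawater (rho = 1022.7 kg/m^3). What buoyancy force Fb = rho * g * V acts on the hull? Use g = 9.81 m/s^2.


Formula: Fb = rho * g * V
Substituting: Fb = 1022.7 * 9.81 * 1271.4
Intermediate: 1022.7 * 9.81 = 10032.687
Result: Fb = 10032.687 * 1271.4 ≈ 12756000 N (5 s.f.)

12756000 N


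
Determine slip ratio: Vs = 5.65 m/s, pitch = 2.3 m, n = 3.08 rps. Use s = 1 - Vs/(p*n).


Formula: s = 1 - Vs / (p * n)
Step 1 — p * n = 2.3 * 3.08 = 7.084
Step 2 — Vs / (p*n) = 5.65 / 7.084 = 0.797572 (6 d.p.)
Step 3 — s = 1 - 0.797572 = 0.202428

0.202428


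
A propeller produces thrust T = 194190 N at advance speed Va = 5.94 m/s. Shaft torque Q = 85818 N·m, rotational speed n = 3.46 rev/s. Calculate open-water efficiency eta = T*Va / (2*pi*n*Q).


Formula: eta = T * Va / (2 * pi * n * Q)
Step 1 — numerator = T * Va = 194190 * 5.94 = 1153488.6
Step 2 — 2 * pi * n = 2 * pi * 3.46 = 21.739821
Step 3 — denominator = 21.739821 * 85818 = 1865667.96
Step 4 — eta = 1153488.6 / 1865667.96 ≈ 0.61827 (5 s.f.)

0.61827


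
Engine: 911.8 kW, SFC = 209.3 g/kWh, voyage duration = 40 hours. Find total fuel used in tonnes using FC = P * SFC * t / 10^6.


Formula: FC (tonnes) = P * SFC * t / 1,000,000
Step 1 — P * SFC * t = 911.8 * 209.3 * 40 = 7633589.6 g
Step 2 — FC (tonnes) = 7633589.6 / 1,000,000 ≈ 7.6336 tonnes (5 s.f.)

7.6336 tonnes


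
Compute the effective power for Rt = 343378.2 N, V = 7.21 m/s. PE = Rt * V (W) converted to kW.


Formula: PE = Rt * V / 1000 (kW)
Step 1 — PE (W) = 343378.2 * 7.21 = 2475756.822 W
Step 2 — PE (kW) = 2475756.822 / 1000 ≈ 2475.8 kW (5 s.f.)

2475.8 kW


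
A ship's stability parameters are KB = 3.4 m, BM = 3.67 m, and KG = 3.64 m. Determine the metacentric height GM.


Formula: GM = KB + BM - KG
Step 1 — KM = KB + BM = 3.4 + 3.67 = 7.07 m
Step 2 — GM = KM - KG = 7.07 - 3.64 = 3.43 m

3.43 m


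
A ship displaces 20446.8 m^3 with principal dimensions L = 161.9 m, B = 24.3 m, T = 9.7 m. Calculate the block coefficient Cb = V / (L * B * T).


Formula: Cb = V / (L * B * T)
Step 1 — L * B * T = 161.9 * 24.3 * 9.7 = 38161.449 m^3
Step 2 — Cb = 20446.8 / 38161.449 ≈ 0.53580 (5 s.f.)

0.53580


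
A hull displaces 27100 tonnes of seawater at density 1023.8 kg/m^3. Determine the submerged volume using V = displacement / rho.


Formula: V = mass / rho
Step 1 — convert tonnes to kg: 27100 t * 1000 = 27100000 kg
Step 2 — V = 27100000 / 1023.8 ≈ 26470 m^3 (5 s.f.)

26470 m^3


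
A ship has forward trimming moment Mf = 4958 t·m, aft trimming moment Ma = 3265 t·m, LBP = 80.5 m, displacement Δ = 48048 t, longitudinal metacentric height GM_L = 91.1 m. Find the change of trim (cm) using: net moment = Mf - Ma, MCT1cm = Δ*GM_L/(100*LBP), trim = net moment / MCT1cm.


Formula: net trimming moment = Mf - Ma; MCT1cm = Δ*GM_L/(100*LBP); trim = net moment / MCT1cm
Step 1 — net trimming moment = 4958 - 3265 = 1693 t·m
Step 2 — MCT1cm = 48048 * 91.1 / (100 * 80.5) = 543.7482 t·m/cm
Step 3 — trim = 1693 / 543.7482 ≈ 3.1136 cm (5 s.f.)

3.1136 cm


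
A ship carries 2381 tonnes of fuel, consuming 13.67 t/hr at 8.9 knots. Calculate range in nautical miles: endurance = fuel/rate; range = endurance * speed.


Formula: endurance = fuel / rate; range = endurance * speed
Step 1 — endurance = 2381 / 13.67 = 174.177 hours
Step 2 — range = 174.177 * 8.9 ≈ 1550.2 nautical miles (5 s.f.)

1550.2 NM


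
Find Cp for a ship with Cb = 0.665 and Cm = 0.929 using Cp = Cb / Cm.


Formula: Cp = Cb / Cm
Substituting: Cp = 0.665 / 0.929
Result: Cp ≈ 0.71582 (5 s.f.)

0.71582


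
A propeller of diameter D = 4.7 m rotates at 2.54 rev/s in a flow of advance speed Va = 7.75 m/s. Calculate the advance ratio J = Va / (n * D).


Formula: J = Va / (n * D)
Step 1 — n * D = 2.54 * 4.7 = 11.938
Step 2 — J = 7.75 / 11.938 ≈ 0.64919 (5 s.f.)

0.64919


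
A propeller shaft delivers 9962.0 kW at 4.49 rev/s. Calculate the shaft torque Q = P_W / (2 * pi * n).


Formula: Q = P_W / (2 * pi * n)
Step 1 — P_W = 9962.0 kW * 1000 = 9962000.0 W
Step 2 — 2 * pi * n = 2 * pi * 4.49 = 28.211502
Step 3 — Q = 9962000.0 / 28.211502 ≈ 353120 N·m (5 s.f.)

353120 N·m


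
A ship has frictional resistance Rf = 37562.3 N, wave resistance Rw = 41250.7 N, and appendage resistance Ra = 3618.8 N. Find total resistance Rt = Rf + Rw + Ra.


Formula: Rt = Rf + Rw + Ra
Substituting: Rt = 37562.3 + 41250.7 + 3618.8
Result: Rt = 82431.8 N

82431.8 N


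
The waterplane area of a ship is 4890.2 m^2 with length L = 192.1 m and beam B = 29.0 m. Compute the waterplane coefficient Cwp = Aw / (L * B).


Formula: Cwp = Aw / (L * B)
Step 1 — L * B = 192.1 * 29.0 = 5570.9 m^2
Step 2 — Cwp = 4890.2 / 5570.9 ≈ 0.87781 (5 s.f.)

0.87781


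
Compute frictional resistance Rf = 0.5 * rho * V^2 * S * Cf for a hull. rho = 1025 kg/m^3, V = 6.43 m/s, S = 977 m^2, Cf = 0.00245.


Formula: Rf = 0.5 * rho * V^2 * S * Cf
Step 1 — V^2 = 6.43^2 = 41.3449
Step 2 — 0.5 * rho * V^2 = 0.5 * 1025 * 41.3449 = 21189.26125
Step 3 — Rf = 21189.26125 * 977 * 0.00245 ≈ 50720 N (5 s.f.)

50720 N


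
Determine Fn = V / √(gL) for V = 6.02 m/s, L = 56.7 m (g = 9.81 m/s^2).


Formula: Fn = V / sqrt(g * L)
Step 1 — g * L = 9.81 * 56.7 = 556.227
Step 2 — sqrt(g * L) = sqrt(556.227) = 23.584465
Step 3 — Fn = 6.02 / 23.584465 ≈ 0.25525 (5 s.f.)

0.25525
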